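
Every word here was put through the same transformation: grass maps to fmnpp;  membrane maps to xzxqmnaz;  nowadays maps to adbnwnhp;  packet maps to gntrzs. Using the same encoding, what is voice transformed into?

ydltz

Treating letters as 0–25, the rule is x ↦ 3x + 13 (mod 26).
For voice: v(21)→3·21+13≡24=y; o(14)→3·14+13≡3=d; i(8)→3·8+13≡11=l; c(2)→3·2+13≡19=t; e(4)→3·4+13≡25=z (all mod 26).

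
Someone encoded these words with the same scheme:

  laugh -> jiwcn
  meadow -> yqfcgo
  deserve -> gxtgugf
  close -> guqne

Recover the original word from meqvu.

stock

The output letters match the input read backwards, each shifted +2: laugh reversed is hgual. The word is reversed, then every letter is shifted forward by 2.
Reversing it on meqvu: shift back: m−2=k, e−2=c, q−2=o, v−2=t, u−2=s → kcots; then reverse → stock.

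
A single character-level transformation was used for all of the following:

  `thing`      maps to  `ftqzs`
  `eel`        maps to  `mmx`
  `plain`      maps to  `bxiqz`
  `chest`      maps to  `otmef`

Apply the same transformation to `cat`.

oif

The rule splits by letter class: vowels +8, consonants +12.
On cat: c(cons)+12=o, a(vowel)+8=i, t(cons)+12=f.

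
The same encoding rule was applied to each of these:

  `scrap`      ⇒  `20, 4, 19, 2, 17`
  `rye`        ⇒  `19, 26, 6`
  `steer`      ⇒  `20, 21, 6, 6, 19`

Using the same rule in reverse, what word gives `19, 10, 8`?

rig

s is letter #19 and maps to 20: an offset of 1. Letters become their 1-based position plus 1 (so a→2, b→3, …).
Undoing it on 19, 10, 8: 19→(19−1)÷1=18=r, 10→(10−1)÷1=9=i, 8→(8−1)÷1=7=g.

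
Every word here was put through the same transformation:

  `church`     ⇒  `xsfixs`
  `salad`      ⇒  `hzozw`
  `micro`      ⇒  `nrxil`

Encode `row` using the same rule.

Each pair mirrors across the alphabet (c↔x, h↔s, u↔f): positions sum to 25. This is the alphabet-reversal cipher (Atbash): a becomes z, b becomes y, etc.
On row: r↔i, o↔l, w↔d.

ild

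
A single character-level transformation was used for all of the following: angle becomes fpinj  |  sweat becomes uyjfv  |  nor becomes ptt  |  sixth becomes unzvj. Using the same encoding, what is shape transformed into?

The shift depends on letter class: consonant n→p is +2, but vowel a→f is +5. Vowels shift forward by 5 and consonants shift forward by 2.
For shape: s(cons)+2=u, h(cons)+2=j, a(vowel)+5=f, p(cons)+2=r, e(vowel)+5=j.

ujfrj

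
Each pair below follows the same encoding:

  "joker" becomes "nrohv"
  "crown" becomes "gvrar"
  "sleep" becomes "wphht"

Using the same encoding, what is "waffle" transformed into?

Vowels shift forward by 3 and consonants shift forward by 4.
For waffle: w(cons)+4=a, a(vowel)+3=d, f(cons)+4=j, f(cons)+4=j, l(cons)+4=p, e(vowel)+3=h.

adjjph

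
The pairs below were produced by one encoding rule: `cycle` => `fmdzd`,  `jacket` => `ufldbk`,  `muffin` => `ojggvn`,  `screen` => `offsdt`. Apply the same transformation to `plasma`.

bntbmq

The output letters match the input read backwards, each shifted +1: cycle reversed is elcyc. Read the word backwards and shift each letter +1.
On plasma: reverse → amsalp; then shift: a+1=b, m+1=n, s+1=t, a+1=b, l+1=m, p+1=q.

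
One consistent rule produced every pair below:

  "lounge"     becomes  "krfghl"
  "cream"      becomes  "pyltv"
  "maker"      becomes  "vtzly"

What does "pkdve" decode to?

climb

l(11)→k(10) and o(14)→r(17) fit y≡11x+19 (mod 26); the inverse of 11 mod 26 is 19. Treating letters as 0–25, the rule is x ↦ 11x + 19 (mod 26).
Reversing it on pkdve: p(15)→19·(15−19)≡2=c; k(10)→19·(10−19)≡11=l; d(3)→19·(3−19)≡8=i; v(21)→19·(21−19)≡12=m; e(4)→19·(4−19)≡1=b (all mod 26).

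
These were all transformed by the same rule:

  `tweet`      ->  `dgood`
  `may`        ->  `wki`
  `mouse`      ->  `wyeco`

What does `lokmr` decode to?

beach

This is a Caesar cipher with shift 10.
Undoing it on lokmr: l−10=b, o−10=e, k−10=a, m−10=c, r−10=h.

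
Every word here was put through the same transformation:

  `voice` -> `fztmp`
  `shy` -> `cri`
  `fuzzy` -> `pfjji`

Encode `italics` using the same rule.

tdlvtmc

The shift depends on letter class: consonant v→f is +10, but vowel o→z is +11. Vowels shift forward by 11 and consonants shift forward by 10.
On italics: i(vowel)+11=t, t(cons)+10=d, a(vowel)+11=l, l(cons)+10=v, i(vowel)+11=t, c(cons)+10=m, s(cons)+10=c.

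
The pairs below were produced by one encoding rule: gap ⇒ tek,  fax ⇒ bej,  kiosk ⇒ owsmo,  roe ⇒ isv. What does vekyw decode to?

Read the word backwards and shift each letter +4.
Undoing it on vekyw: shift back: v−4=r, e−4=a, k−4=g, y−4=u, w−4=s → ragus; then reverse → sugar.

sugar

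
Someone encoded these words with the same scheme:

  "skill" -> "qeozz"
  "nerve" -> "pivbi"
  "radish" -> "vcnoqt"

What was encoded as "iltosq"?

s(18)→q(16) and k(10)→e(4) fit y≡21x+2 (mod 26); the inverse of 21 mod 26 is 5. Treating letters as 0–25, the rule is x ↦ 21x + 2 (mod 26).
Reversing it on iltosq: i(8)→5·(8−2)≡4=e; l(11)→5·(11−2)≡19=t; t(19)→5·(19−2)≡7=h; o(14)→5·(14−2)≡8=i; s(18)→5·(18−2)≡2=c; q(16)→5·(16−2)≡18=s (all mod 26).

ethics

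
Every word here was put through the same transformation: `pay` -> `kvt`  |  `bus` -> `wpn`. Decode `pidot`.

unity

Every letter moves 21 places later in the alphabet, wrapping around z→a.
Decoding pidot: p−21=u, i−21=n, d−21=i, o−21=t, t−21=y.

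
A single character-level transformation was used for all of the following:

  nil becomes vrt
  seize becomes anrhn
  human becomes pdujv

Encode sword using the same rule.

The shift depends on letter class: consonant n→v is +8, but vowel i→r is +9. The rule splits by letter class: vowels +9, consonants +8.
Applying it to sword: s(cons)+8=a, w(cons)+8=e, o(vowel)+9=x, r(cons)+8=z, d(cons)+8=l.

aexzl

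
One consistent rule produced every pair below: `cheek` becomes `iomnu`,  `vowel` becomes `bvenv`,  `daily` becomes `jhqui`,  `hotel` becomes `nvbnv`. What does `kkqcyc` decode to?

editor

The shift increases by 1 at each position, starting from +6: 6, 7, 8, ….
Undoing it on kkqcyc: k−6=e, k−7=d, q−8=i, c−9=t, y−10=o, c−11=r.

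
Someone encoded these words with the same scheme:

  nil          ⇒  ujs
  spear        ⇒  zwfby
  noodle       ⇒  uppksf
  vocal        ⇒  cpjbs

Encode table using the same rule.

abisf

Two shifts are in play — +1 for a/e/i/o/u, +7 for every other letter.
For table: t(cons)+7=a, a(vowel)+1=b, b(cons)+7=i, l(cons)+7=s, e(vowel)+1=f.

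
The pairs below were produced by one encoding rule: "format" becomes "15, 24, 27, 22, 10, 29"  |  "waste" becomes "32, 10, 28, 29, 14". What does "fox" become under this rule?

15, 24, 33

The number is (letter's place in the alphabet, a=1) + 9.
For fox: f=6→15, o=15→24, x=24→33.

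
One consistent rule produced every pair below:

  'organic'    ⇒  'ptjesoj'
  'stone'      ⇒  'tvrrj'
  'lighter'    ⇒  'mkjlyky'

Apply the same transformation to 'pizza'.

qkcdf

In organic: o→p is +1, r→t is +2, g→j is +3, a→e is +4 — the shift increases by 1 each position. Each letter shifts forward by (position + 1), i.e. 1, 2, 3, … — the shift grows by one for each successive letter.
On pizza: p+1=q, i+2=k, z+3=c, z+4=d, a+5=f.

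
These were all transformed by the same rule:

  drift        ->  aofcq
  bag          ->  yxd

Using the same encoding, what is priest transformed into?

Compare letters: d→a is +23, r→o is +23, i→f is +23 — a constant shift. Each letter is shifted forward by 23 in the alphabet (a Caesar shift of +23).
For priest: p+23=m, r+23=o, i+23=f, e+23=b, s+23=p, t+23=q.

mofbpq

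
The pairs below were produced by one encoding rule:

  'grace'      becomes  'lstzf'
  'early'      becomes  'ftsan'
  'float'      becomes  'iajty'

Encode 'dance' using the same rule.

Each letter's alphabet position (a=0..z=25) is mapped through 3·x+19 mod 26 — an affine cipher.
For dance: d(3)→3·3+19≡2=c; a(0)→3·0+19≡19=t; n(13)→3·13+19≡6=g; c(2)→3·2+19≡25=z; e(4)→3·4+19≡5=f (all mod 26).

ctgzf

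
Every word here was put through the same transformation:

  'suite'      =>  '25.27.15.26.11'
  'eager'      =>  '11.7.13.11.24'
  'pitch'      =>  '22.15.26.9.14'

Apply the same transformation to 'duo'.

The number is (letter's place in the alphabet, a=1) + 6.
For duo: d=4→10, u=21→27, o=15→21.

10.27.21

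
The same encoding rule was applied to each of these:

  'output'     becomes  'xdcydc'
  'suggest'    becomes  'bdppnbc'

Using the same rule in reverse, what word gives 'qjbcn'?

haste

Each letter is shifted forward by 9 in the alphabet (a Caesar shift of +9).
Reversing it on qjbcn: q−9=h, j−9=a, b−9=s, c−9=t, n−9=e.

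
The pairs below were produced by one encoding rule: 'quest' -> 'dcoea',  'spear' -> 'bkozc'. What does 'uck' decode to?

ask

Read the word backwards and shift each letter +10.
Undoing it on uck: shift back: u−10=k, c−10=s, k−10=a → ksa; then reverse → ask.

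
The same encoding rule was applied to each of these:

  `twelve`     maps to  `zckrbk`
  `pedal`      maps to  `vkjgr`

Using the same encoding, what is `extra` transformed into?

Every letter moves 6 places later in the alphabet, wrapping around z→a.
For extra: e+6=k, x+6=d, t+6=z, r+6=x, a+6=g.

kdzxg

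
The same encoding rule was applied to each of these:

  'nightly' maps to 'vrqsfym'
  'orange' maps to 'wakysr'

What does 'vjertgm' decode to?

naughty

In nightly: n→v is +8, i→r is +9, g→q is +10, h→s is +11 — the shift increases by 1 each position. Each letter shifts forward by (position + 8), i.e. 8, 9, 10, … — the shift grows by one for each successive letter.
Undoing it on vjertgm: v−8=n, j−9=a, e−10=u, r−11=g, t−12=h, g−13=t, m−14=y.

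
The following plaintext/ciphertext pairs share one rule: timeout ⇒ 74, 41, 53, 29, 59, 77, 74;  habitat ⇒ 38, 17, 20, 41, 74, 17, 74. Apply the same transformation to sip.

71, 41, 62

The formula is n = 3×(alphabet index, a=1) + 14.
Applying it to sip: s=19→71, i=9→41, p=16→62.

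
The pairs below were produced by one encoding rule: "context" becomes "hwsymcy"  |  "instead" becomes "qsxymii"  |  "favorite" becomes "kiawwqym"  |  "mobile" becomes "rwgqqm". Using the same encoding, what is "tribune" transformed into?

ywqgcsm

The shift depends on letter class: consonant c→h is +5, but vowel o→w is +8. The rule splits by letter class: vowels +8, consonants +5.
Applying it to tribune: t(cons)+5=y, r(cons)+5=w, i(vowel)+8=q, b(cons)+5=g, u(vowel)+8=c, n(cons)+5=s, e(vowel)+8=m.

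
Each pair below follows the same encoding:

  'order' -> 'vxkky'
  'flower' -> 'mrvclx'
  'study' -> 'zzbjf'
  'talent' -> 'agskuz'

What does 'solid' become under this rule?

zusok

Shifts by position in order: pos 0: o→v (+7), pos 1: r→x (+6), pos 2: d→k (+7), pos 3: e→k (+6) — repeating every 2. The shifts repeat in a cycle of length 2: positions 0,1,… shift by +7, +6, then the pattern repeats.
Applying it to solid: s+7=z, o+6=u, l+7=s, i+6=o, d+7=k.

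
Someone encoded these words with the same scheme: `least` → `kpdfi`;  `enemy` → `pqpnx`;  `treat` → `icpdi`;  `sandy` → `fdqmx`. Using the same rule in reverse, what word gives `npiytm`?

method

Treating letters as 0–25, the rule is x ↦ 3x + 3 (mod 26).
Decoding npiytm: n(13)→9·(13−3)≡12=m; p(15)→9·(15−3)≡4=e; i(8)→9·(8−3)≡19=t; y(24)→9·(24−3)≡7=h; t(19)→9·(19−3)≡14=o; m(12)→9·(12−3)≡3=d (all mod 26).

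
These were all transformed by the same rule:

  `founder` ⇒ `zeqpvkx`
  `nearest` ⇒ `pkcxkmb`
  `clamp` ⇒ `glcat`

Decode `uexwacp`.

workman

f(5)→z(25) and o(14)→e(4) fit y≡15x+2 (mod 26); the inverse of 15 mod 26 is 7. Treating letters as 0–25, the rule is x ↦ 15x + 2 (mod 26).
Undoing it on uexwacp: u(20)→7·(20−2)≡22=w; e(4)→7·(4−2)≡14=o; x(23)→7·(23−2)≡17=r; w(22)→7·(22−2)≡10=k; a(0)→7·(0−2)≡12=m; c(2)→7·(2−2)≡0=a; p(15)→7·(15−2)≡13=n (all mod 26).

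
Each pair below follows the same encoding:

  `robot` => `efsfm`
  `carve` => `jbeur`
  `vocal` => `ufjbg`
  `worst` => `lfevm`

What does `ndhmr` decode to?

quite

This is an affine cipher: with a=0,…,z=25, each position x becomes (17x+1) mod 26.
Undoing it on ndhmr: n(13)→23·(13−1)≡16=q; d(3)→23·(3−1)≡20=u; h(7)→23·(7−1)≡8=i; m(12)→23·(12−1)≡19=t; r(17)→23·(17−1)≡4=e (all mod 26).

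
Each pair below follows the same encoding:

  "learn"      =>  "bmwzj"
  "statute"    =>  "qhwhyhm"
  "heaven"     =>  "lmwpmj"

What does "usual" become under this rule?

yqywb

l(11)→b(1) and e(4)→m(12) fit y≡17x+22 (mod 26); the inverse of 17 mod 26 is 23. This is an affine cipher: with a=0,…,z=25, each position x becomes (17x+22) mod 26.
Applying it to usual: u(20)→17·20+22≡24=y; s(18)→17·18+22≡16=q; u(20)→17·20+22≡24=y; a(0)→17·0+22≡22=w; l(11)→17·11+22≡1=b (all mod 26).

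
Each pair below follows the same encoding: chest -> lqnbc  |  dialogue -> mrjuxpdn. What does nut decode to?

elk

Compare letters: c→l is +9, h→q is +9, e→n is +9 — a constant shift. This is a Caesar cipher with shift 9.
Reversing it on nut: n−9=e, u−9=l, t−9=k.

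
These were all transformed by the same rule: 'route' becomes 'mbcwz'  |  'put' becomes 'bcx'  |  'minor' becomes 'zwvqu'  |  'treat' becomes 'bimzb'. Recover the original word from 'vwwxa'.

The output letters match the input read backwards, each shifted +8: route reversed is etuor. The word is reversed, then every letter is shifted forward by 8.
Reversing it on vwwxa: shift back: v−8=n, w−8=o, w−8=o, x−8=p, a−8=s → noops; then reverse → spoon.

spoon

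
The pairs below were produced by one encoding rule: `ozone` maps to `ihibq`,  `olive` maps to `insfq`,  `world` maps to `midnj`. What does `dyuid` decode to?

rumor

o(14)→i(8) and z(25)→h(7) fit y≡7x+14 (mod 26); the inverse of 7 mod 26 is 15. Each letter's alphabet position (a=0..z=25) is mapped through 7·x+14 mod 26 — an affine cipher.
Undoing it on dyuid: d(3)→15·(3−14)≡17=r; y(24)→15·(24−14)≡20=u; u(20)→15·(20−14)≡12=m; i(8)→15·(8−14)≡14=o; d(3)→15·(3−14)≡17=r (all mod 26).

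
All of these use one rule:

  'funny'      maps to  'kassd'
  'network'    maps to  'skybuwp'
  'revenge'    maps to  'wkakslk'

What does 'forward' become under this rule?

The rule splits by letter class: vowels +6, consonants +5.
For forward: f(cons)+5=k, o(vowel)+6=u, r(cons)+5=w, w(cons)+5=b, a(vowel)+6=g, r(cons)+5=w, d(cons)+5=i.

kuwbgwi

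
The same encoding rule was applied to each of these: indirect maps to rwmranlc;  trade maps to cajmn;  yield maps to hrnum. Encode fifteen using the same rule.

orocnnw

Compare letters: i→r is +9, n→w is +9, d→m is +9 — a constant shift. Every letter moves 9 places later in the alphabet, wrapping around z→a.
For fifteen: f+9=o, i+9=r, f+9=o, t+9=c, e+9=n, e+9=n, n+9=w.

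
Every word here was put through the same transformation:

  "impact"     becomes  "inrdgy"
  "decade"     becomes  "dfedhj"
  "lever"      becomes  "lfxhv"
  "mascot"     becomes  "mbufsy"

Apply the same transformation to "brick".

In impact: i→i is +0, m→n is +1, p→r is +2, a→d is +3 — the shift increases by 1 each position. The shift increases by 1 at each position, starting from +0: 0, 1, 2, ….
On brick: b+0=b, r+1=s, i+2=k, c+3=f, k+4=o.

bskfo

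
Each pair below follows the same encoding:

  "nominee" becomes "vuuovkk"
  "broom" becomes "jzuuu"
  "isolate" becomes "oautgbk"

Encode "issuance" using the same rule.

oaaagvkk

The shift depends on letter class: consonant n→v is +8, but vowel o→u is +6. Vowels shift forward by 6 and consonants shift forward by 8.
For issuance: i(vowel)+6=o, s(cons)+8=a, s(cons)+8=a, u(vowel)+6=a, a(vowel)+6=g, n(cons)+8=v, c(cons)+8=k, e(vowel)+6=k.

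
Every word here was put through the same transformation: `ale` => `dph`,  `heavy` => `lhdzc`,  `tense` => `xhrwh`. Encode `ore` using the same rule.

The rule splits by letter class: vowels +3, consonants +4.
For ore: o(vowel)+3=r, r(cons)+4=v, e(vowel)+3=h.

rvh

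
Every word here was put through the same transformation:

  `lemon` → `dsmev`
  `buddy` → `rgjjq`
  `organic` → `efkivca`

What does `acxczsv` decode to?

citizen

l(11)→d(3) and e(4)→s(18) fit y≡9x+8 (mod 26); the inverse of 9 mod 26 is 3. Each letter's alphabet position (a=0..z=25) is mapped through 9·x+8 mod 26 — an affine cipher.
Reversing it on acxczsv: a(0)→3·(0−8)≡2=c; c(2)→3·(2−8)≡8=i; x(23)→3·(23−8)≡19=t; c(2)→3·(2−8)≡8=i; z(25)→3·(25−8)≡25=z; s(18)→3·(18−8)≡4=e; v(21)→3·(21−8)≡13=n (all mod 26).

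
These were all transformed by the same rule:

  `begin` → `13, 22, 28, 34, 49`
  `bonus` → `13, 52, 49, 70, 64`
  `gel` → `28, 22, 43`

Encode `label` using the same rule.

With a=1..z=26, the number is 3·pos + 7.
For label: l=12→43, a=1→10, b=2→13, e=5→22, l=12→43.

43, 10, 13, 22, 43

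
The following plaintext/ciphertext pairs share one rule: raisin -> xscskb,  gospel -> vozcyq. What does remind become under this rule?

nxswob

The output letters match the input read backwards, each shifted +10: raisin reversed is nisiar. The word is reversed, then every letter is shifted forward by 10.
On remind: reverse → dnimer; then shift: d+10=n, n+10=x, i+10=s, m+10=w, e+10=o, r+10=b.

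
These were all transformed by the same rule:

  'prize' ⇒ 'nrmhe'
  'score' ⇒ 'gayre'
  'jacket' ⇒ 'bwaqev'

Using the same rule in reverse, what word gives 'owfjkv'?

p(15)→n(13) and r(17)→r(17) fit y≡15x+22 (mod 26); the inverse of 15 mod 26 is 7. This is an affine cipher: with a=0,…,z=25, each position x becomes (15x+22) mod 26.
Reversing it on owfjkv: o(14)→7·(14−22)≡22=w; w(22)→7·(22−22)≡0=a; f(5)→7·(5−22)≡11=l; j(9)→7·(9−22)≡13=n; k(10)→7·(10−22)≡20=u; v(21)→7·(21−22)≡19=t (all mod 26).

walnut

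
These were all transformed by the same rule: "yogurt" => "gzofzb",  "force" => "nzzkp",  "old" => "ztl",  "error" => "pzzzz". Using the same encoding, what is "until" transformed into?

The shift depends on letter class: consonant y→g is +8, but vowel o→z is +11. Two shifts are in play — +11 for a/e/i/o/u, +8 for every other letter.
On until: u(vowel)+11=f, n(cons)+8=v, t(cons)+8=b, i(vowel)+11=t, l(cons)+8=t.

fvbtt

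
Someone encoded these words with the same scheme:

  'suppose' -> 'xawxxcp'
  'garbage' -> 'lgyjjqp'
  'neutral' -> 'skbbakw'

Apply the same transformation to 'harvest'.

mgydnce

In suppose: s→x is +5, u→a is +6, p→w is +7, p→x is +8 — the shift increases by 1 each position. Letter i (0-indexed) is shifted by i+5, so successive shifts are 5, 6, 7, ….
For harvest: h+5=m, a+6=g, r+7=y, v+8=d, e+9=n, s+10=c, t+11=e.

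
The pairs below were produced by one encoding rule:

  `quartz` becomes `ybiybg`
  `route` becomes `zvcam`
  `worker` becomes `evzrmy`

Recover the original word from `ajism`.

Shifts by position in quartz: pos 0: q→y (+8), pos 1: u→b (+7), pos 2: a→i (+8), pos 3: r→y (+7) — repeating every 2. It's a Vigenère-style cipher with numeric key [8,7]: position i shifts by key[i mod 2].
Reversing it on ajism: a−8=s, j−7=c, i−8=a, s−7=l, m−8=e.

scale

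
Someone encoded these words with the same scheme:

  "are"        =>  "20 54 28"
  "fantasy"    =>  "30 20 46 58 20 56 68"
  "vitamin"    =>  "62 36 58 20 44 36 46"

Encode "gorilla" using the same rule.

a(#1)→20 and r(#18)→54: differences scale by 2, so n = 2·pos + 18. Each letter becomes 2×(its alphabet position, a=1..z=26) + 18.
Applying it to gorilla: g=7→32, o=15→48, r=18→54, i=9→36, l=12→42, l=12→42, a=1→20.

32 48 54 36 42 42 20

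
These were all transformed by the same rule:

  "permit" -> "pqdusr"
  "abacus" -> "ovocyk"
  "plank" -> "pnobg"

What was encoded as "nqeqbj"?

legend

p(15)→p(15) and e(4)→q(16) fit y≡7x+14 (mod 26); the inverse of 7 mod 26 is 15. This is an affine cipher: with a=0,…,z=25, each position x becomes (7x+14) mod 26.
Undoing it on nqeqbj: n(13)→15·(13−14)≡11=l; q(16)→15·(16−14)≡4=e; e(4)→15·(4−14)≡6=g; q(16)→15·(16−14)≡4=e; b(1)→15·(1−14)≡13=n; j(9)→15·(9−14)≡3=d (all mod 26).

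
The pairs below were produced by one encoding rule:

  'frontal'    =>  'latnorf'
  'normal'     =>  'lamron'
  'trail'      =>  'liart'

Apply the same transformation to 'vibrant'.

The output letters match the input read backwards: frontal reversed is latnorf. The word is simply reversed.
Applying it to vibrant: reverse → tnarbiv.

tnarbiv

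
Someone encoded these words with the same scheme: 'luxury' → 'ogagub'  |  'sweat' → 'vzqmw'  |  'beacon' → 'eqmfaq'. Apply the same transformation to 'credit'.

The shift depends on letter class: consonant l→o is +3, but vowel u→g is +12. The rule splits by letter class: vowels +12, consonants +3.
Applying it to credit: c(cons)+3=f, r(cons)+3=u, e(vowel)+12=q, d(cons)+3=g, i(vowel)+12=u, t(cons)+3=w.

fuqguw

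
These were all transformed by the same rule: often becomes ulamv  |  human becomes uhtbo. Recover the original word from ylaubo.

hunter

The output letters match the input read backwards, each shifted +7: often reversed is netfo. Read the word backwards and shift each letter +7.
Reversing it on ylaubo: shift back: y−7=r, l−7=e, a−7=t, u−7=n, b−7=u, o−7=h → retnuh; then reverse → hunter.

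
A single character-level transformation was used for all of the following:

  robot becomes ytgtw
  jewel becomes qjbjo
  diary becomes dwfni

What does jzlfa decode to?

vague

The output letters match the input read backwards, each shifted +5: robot reversed is tobor. The word is reversed, then every letter is shifted forward by 5.
Undoing it on jzlfa: shift back: j−5=e, z−5=u, l−5=g, f−5=a, a−5=v → eugav; then reverse → vague.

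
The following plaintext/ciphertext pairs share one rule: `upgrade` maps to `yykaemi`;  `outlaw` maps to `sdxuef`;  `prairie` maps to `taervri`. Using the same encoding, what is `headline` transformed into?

lnemprrn

The shifts repeat in a cycle of length 2: positions 0,1,… shift by +4, +9, then the pattern repeats.
Applying it to headline: h+4=l, e+9=n, a+4=e, d+9=m, l+4=p, i+9=r, n+4=r, e+9=n.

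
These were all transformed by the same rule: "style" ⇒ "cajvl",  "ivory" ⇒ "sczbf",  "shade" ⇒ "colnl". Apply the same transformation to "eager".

ohroy

The shifts repeat in a cycle of length 3: positions 0,1,… shift by +10, +7, +11, then the pattern repeats.
Applying it to eager: e+10=o, a+7=h, g+11=r, e+10=o, r+7=y.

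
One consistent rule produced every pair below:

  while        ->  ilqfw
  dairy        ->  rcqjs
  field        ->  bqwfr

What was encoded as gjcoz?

grasp

This is an affine cipher: with a=0,…,z=25, each position x becomes (5x+2) mod 26.
Decoding gjcoz: g(6)→21·(6−2)≡6=g; j(9)→21·(9−2)≡17=r; c(2)→21·(2−2)≡0=a; o(14)→21·(14−2)≡18=s; z(25)→21·(25−2)≡15=p (all mod 26).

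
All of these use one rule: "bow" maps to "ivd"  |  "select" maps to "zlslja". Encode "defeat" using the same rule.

Compare letters: b→i is +7, o→v is +7, w→d is +7 — a constant shift. It's a constant shift of +7 (ROT7).
For defeat: d+7=k, e+7=l, f+7=m, e+7=l, a+7=h, t+7=a.

klmlha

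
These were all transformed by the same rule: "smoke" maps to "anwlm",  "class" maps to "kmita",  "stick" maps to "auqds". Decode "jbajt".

Shifts by position in smoke: pos 0: s→a (+8), pos 1: m→n (+1), pos 2: o→w (+8), pos 3: k→l (+1) — repeating every 2. The shifts repeat in a cycle of length 2: positions 0,1,… shift by +8, +1, then the pattern repeats.
Reversing it on jbajt: j−8=b, b−1=a, a−8=s, j−1=i, t−8=l.

basil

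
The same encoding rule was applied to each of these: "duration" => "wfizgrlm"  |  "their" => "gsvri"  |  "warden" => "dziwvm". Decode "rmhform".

insulin

Each letter is replaced by its mirror in the alphabet: a↔z, b↔y, c↔x, and so on (the Atbash cipher).
Decoding rmhform: r↔i, m↔n, h↔s, f↔u, o↔l, r↔i, m↔n.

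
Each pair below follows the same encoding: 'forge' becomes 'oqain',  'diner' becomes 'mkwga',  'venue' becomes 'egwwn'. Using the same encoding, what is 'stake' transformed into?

bvjmn

The shifts repeat in a cycle of length 2: positions 0,1,… shift by +9, +2, then the pattern repeats.
Applying it to stake: s+9=b, t+2=v, a+9=j, k+2=m, e+9=n.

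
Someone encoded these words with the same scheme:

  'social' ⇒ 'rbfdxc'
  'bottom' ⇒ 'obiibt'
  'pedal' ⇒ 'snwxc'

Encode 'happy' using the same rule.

mxssp

s(18)→r(17) and o(14)→b(1) fit y≡17x+23 (mod 26); the inverse of 17 mod 26 is 23. Each letter's alphabet position (a=0..z=25) is mapped through 17·x+23 mod 26 — an affine cipher.
For happy: h(7)→17·7+23≡12=m; a(0)→17·0+23≡23=x; p(15)→17·15+23≡18=s; p(15)→17·15+23≡18=s; y(24)→17·24+23≡15=p (all mod 26).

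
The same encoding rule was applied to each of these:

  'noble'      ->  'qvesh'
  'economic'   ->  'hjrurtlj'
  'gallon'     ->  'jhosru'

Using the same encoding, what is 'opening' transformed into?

Shifts by position in noble: pos 0: n→q (+3), pos 1: o→v (+7), pos 2: b→e (+3), pos 3: l→s (+7) — repeating every 2. The shifts repeat in a cycle of length 2: positions 0,1,… shift by +3, +7, then the pattern repeats.
Applying it to opening: o+3=r, p+7=w, e+3=h, n+7=u, i+3=l, n+7=u, g+3=j.

rwhuluj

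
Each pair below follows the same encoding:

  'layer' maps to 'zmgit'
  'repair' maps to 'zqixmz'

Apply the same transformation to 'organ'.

The output letters match the input read backwards, each shifted +8: layer reversed is reyal. Read the word backwards and shift each letter +8.
Applying it to organ: reverse → nagro; then shift: n+8=v, a+8=i, g+8=o, r+8=z, o+8=w.

viozw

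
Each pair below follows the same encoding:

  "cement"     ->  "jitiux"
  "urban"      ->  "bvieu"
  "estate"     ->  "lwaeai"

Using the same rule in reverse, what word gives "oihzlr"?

Shifts by position in cement: pos 0: c→j (+7), pos 1: e→i (+4), pos 2: m→t (+7), pos 3: e→i (+4) — repeating every 2. The shifts repeat in a cycle of length 2: positions 0,1,… shift by +7, +4, then the pattern repeats.
Decoding oihzlr: o−7=h, i−4=e, h−7=a, z−4=v, l−7=e, r−4=n.

heaven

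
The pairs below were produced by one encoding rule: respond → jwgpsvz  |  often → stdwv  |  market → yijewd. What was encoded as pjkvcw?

r(17)→j(9) and e(4)→w(22) fit y≡23x+8 (mod 26); the inverse of 23 mod 26 is 17. This is an affine cipher: with a=0,…,z=25, each position x becomes (23x+8) mod 26.
Undoing it on pjkvcw: p(15)→17·(15−8)≡15=p; j(9)→17·(9−8)≡17=r; k(10)→17·(10−8)≡8=i; v(21)→17·(21−8)≡13=n; c(2)→17·(2−8)≡2=c; w(22)→17·(22−8)≡4=e (all mod 26).

prince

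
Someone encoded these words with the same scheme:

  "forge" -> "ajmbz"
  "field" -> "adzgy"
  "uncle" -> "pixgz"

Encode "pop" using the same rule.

Compare letters: f→a is +21, o→j is +21, r→m is +21 — a constant shift. Each letter is shifted forward by 21 in the alphabet (a Caesar shift of +21).
Applying it to pop: p+21=k, o+21=j, p+21=k.

kjk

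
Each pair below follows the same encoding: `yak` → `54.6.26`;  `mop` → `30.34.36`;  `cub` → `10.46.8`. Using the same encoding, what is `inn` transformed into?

22.32.32

y(#25)→54 and a(#1)→6: differences scale by 2, so n = 2·pos + 4. The formula is n = 2×(alphabet index, a=1) + 4.
On inn: i=9→22, n=14→32, n=14→32.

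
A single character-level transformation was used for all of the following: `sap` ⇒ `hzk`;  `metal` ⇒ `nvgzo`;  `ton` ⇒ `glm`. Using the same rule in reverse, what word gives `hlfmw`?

sound

Each pair mirrors across the alphabet (s↔h, a↔z, p↔k): positions sum to 25. Each letter is replaced by its mirror in the alphabet: a↔z, b↔y, c↔x, and so on (the Atbash cipher).
Undoing it on hlfmw: h↔s, l↔o, f↔u, m↔n, w↔d.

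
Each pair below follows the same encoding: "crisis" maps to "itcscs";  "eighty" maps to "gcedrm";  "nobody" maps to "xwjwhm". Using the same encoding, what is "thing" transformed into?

c(2)→i(8) and r(17)→t(19) fit y≡25x+10 (mod 26); the inverse of 25 mod 26 is 25. This is an affine cipher: with a=0,…,z=25, each position x becomes (25x+10) mod 26.
Applying it to thing: t(19)→25·19+10≡17=r; h(7)→25·7+10≡3=d; i(8)→25·8+10≡2=c; n(13)→25·13+10≡23=x; g(6)→25·6+10≡4=e (all mod 26).

rdcxe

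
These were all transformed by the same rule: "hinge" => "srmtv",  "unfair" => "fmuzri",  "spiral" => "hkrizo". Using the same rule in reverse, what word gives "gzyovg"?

tablet

Each pair mirrors across the alphabet (h↔s, i↔r, n↔m): positions sum to 25. This is the alphabet-reversal cipher (Atbash): a becomes z, b becomes y, etc.
Decoding gzyovg: g↔t, z↔a, y↔b, o↔l, v↔e, g↔t.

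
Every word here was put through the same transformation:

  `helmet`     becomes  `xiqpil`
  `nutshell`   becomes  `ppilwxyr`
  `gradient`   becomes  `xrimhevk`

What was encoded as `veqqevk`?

Read the word backwards and shift each letter +4.
Undoing it on veqqevk: shift back: v−4=r, e−4=a, q−4=m, q−4=m, e−4=a, v−4=r, k−4=g → rammarg; then reverse → grammar.

grammar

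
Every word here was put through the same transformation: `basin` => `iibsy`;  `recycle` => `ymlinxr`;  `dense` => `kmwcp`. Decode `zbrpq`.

In basin: b→i is +7, a→i is +8, s→b is +9, i→s is +10 — the shift increases by 1 each position. Letter i (0-indexed) is shifted by i+7, so successive shifts are 7, 8, 9, ….
Decoding zbrpq: z−7=s, b−8=t, r−9=i, p−10=f, q−11=f.

stiff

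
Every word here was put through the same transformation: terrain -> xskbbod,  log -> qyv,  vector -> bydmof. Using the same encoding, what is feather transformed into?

bordkop

The output letters match the input read backwards, each shifted +10: terrain reversed is niarret. The word is reversed, then every letter is shifted forward by 10.
Applying it to feather: reverse → rehtaef; then shift: r+10=b, e+10=o, h+10=r, t+10=d, a+10=k, e+10=o, f+10=p.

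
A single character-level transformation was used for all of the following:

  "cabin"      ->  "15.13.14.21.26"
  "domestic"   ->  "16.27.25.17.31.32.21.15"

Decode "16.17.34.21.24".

c is letter #3 and maps to 15: an offset of 12. Letters become their 1-based position plus 12 (so a→13, b→14, …).
Undoing it on 16.17.34.21.24: 16→(16−12)÷1=4=d, 17→(17−12)÷1=5=e, 34→(34−12)÷1=22=v, 21→(21−12)÷1=9=i, 24→(24−12)÷1=12=l.

devil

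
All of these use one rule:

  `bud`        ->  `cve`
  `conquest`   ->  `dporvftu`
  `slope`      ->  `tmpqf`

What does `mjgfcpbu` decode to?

lifeboat

Compare letters: b→c is +1, u→v is +1, d→e is +1 — a constant shift. It's a constant shift of +1 (ROT1).
Undoing it on mjgfcpbu: m−1=l, j−1=i, g−1=f, f−1=e, c−1=b, p−1=o, b−1=a, u−1=t.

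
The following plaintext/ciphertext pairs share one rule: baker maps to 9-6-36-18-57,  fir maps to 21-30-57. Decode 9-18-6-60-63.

beast

b(#2)→9 and a(#1)→6: differences scale by 3, so n = 3·pos + 3. With a=1..z=26, the number is 3·pos + 3.
Reversing it on 9-18-6-60-63: 9→(9−3)÷3=2=b, 18→(18−3)÷3=5=e, 6→(6−3)÷3=1=a, 60→(60−3)÷3=19=s, 63→(63−3)÷3=20=t.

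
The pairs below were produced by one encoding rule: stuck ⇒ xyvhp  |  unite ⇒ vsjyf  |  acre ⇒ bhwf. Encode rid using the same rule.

wji

Two shifts are in play — +1 for a/e/i/o/u, +5 for every other letter.
For rid: r(cons)+5=w, i(vowel)+1=j, d(cons)+5=i.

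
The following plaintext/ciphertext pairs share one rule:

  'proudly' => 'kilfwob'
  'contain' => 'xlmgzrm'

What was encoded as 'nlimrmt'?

morning

Each pair mirrors across the alphabet (p↔k, r↔i, o↔l): positions sum to 25. Each letter is replaced by its mirror in the alphabet: a↔z, b↔y, c↔x, and so on (the Atbash cipher).
Undoing it on nlimrmt: n↔m, l↔o, i↔r, m↔n, r↔i, m↔n, t↔g.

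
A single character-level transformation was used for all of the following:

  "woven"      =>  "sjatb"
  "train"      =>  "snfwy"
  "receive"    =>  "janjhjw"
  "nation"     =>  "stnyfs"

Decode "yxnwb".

The output letters match the input read backwards, each shifted +5: woven reversed is nevow. Two steps: reverse the string, then apply a Caesar shift of +5.
Reversing it on yxnwb: shift back: y−5=t, x−5=s, n−5=i, w−5=r, b−5=w → tsirw; then reverse → wrist.

wrist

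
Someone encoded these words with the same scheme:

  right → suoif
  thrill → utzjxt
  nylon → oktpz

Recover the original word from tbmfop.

Shifts by position in right: pos 0: r→s (+1), pos 1: i→u (+12), pos 2: g→o (+8), pos 3: h→i (+1), pos 4: t→f (+12) — repeating every 3. A repeating key of period 3 is used — shifts +1, +12, +8 over and over.
Undoing it on tbmfop: t−1=s, b−12=p, m−8=e, f−1=e, o−12=c, p−8=h.

speech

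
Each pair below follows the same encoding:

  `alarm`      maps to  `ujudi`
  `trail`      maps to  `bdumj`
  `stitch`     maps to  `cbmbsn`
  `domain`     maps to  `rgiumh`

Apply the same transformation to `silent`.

cmjqhb

This is an affine cipher: with a=0,…,z=25, each position x becomes (25x+20) mod 26.
For silent: s(18)→25·18+20≡2=c; i(8)→25·8+20≡12=m; l(11)→25·11+20≡9=j; e(4)→25·4+20≡16=q; n(13)→25·13+20≡7=h; t(19)→25·19+20≡1=b (all mod 26).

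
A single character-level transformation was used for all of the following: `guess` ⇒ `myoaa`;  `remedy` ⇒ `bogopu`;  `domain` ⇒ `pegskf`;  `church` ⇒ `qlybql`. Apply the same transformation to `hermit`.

lobgkz

g(6)→m(12) and u(20)→y(24) fit y≡25x+18 (mod 26); the inverse of 25 mod 26 is 25. Treating letters as 0–25, the rule is x ↦ 25x + 18 (mod 26).
On hermit: h(7)→25·7+18≡11=l; e(4)→25·4+18≡14=o; r(17)→25·17+18≡1=b; m(12)→25·12+18≡6=g; i(8)→25·8+18≡10=k; t(19)→25·19+18≡25=z (all mod 26).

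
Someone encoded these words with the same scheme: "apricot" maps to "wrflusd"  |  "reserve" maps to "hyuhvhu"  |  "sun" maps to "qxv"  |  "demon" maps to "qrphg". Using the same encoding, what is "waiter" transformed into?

uhwldz

The output letters match the input read backwards, each shifted +3: apricot reversed is tocirpa. The word is reversed, then every letter is shifted forward by 3.
Applying it to waiter: reverse → retiaw; then shift: r+3=u, e+3=h, t+3=w, i+3=l, a+3=d, w+3=z.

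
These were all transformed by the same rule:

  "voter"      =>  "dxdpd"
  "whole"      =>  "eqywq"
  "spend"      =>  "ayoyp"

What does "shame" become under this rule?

In voter: v→d is +8, o→x is +9, t→d is +10, e→p is +11 — the shift increases by 1 each position. Each letter shifts forward by (position + 8), i.e. 8, 9, 10, … — the shift grows by one for each successive letter.
On shame: s+8=a, h+9=q, a+10=k, m+11=x, e+12=q.

aqkxq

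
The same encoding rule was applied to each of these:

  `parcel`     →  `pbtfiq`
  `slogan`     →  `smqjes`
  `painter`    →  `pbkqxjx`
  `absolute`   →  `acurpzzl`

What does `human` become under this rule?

Each letter shifts forward by its position index (0, 1, 2, …) — the shift grows by one for each successive letter.
For human: h+0=h, u+1=v, m+2=o, a+3=d, n+4=r.

hvodr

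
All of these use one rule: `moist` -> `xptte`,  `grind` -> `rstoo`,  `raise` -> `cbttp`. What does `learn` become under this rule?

wflsy

A repeating key of period 2 is used — shifts +11, +1 over and over.
For learn: l+11=w, e+1=f, a+11=l, r+1=s, n+11=y.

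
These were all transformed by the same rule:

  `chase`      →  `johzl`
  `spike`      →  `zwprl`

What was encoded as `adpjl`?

It's a constant shift of +7 (ROT7).
Undoing it on adpjl: a−7=t, d−7=w, p−7=i, j−7=c, l−7=e.

twice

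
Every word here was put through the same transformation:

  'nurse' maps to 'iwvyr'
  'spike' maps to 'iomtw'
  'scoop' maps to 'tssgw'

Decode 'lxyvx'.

truth

The output letters match the input read backwards, each shifted +4: nurse reversed is esrun. Two steps: reverse the string, then apply a Caesar shift of +4.
Undoing it on lxyvx: shift back: l−4=h, x−4=t, y−4=u, v−4=r, x−4=t → hturt; then reverse → truth.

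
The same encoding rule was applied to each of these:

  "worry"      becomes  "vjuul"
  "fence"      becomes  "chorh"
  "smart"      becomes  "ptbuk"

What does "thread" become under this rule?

ksuhbm

w(22)→v(21) and o(14)→j(9) fit y≡21x+1 (mod 26); the inverse of 21 mod 26 is 5. Each letter's alphabet position (a=0..z=25) is mapped through 21·x+1 mod 26 — an affine cipher.
Applying it to thread: t(19)→21·19+1≡10=k; h(7)→21·7+1≡18=s; r(17)→21·17+1≡20=u; e(4)→21·4+1≡7=h; a(0)→21·0+1≡1=b; d(3)→21·3+1≡12=m (all mod 26).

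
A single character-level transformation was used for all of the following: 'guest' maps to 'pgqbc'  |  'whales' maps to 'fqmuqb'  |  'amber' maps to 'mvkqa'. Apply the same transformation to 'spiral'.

Vowels shift forward by 12 and consonants shift forward by 9.
For spiral: s(cons)+9=b, p(cons)+9=y, i(vowel)+12=u, r(cons)+9=a, a(vowel)+12=m, l(cons)+9=u.

byuamu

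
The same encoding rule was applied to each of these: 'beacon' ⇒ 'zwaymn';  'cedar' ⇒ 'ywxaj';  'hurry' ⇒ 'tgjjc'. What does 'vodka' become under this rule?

fmxqa

b(1)→z(25) and e(4)→w(22) fit y≡25x+0 (mod 26); the inverse of 25 mod 26 is 25. This is an affine cipher: with a=0,…,z=25, each position x becomes (25x+0) mod 26.
On vodka: v(21)→25·21+0≡5=f; o(14)→25·14+0≡12=m; d(3)→25·3+0≡23=x; k(10)→25·10+0≡16=q; a(0)→25·0+0≡0=a (all mod 26).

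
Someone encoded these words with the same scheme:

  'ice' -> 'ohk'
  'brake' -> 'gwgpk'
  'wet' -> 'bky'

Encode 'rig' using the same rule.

wol

The shift depends on letter class: consonant c→h is +5, but vowel i→o is +6. The rule splits by letter class: vowels +6, consonants +5.
On rig: r(cons)+5=w, i(vowel)+6=o, g(cons)+5=l.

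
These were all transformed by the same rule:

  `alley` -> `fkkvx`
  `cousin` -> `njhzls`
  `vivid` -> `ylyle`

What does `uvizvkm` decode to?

a(0)→f(5) and l(11)→k(10) fit y≡17x+5 (mod 26); the inverse of 17 mod 26 is 23. Treating letters as 0–25, the rule is x ↦ 17x + 5 (mod 26).
Decoding uvizvkm: u(20)→23·(20−5)≡7=h; v(21)→23·(21−5)≡4=e; i(8)→23·(8−5)≡17=r; z(25)→23·(25−5)≡18=s; v(21)→23·(21−5)≡4=e; k(10)→23·(10−5)≡11=l; m(12)→23·(12−5)≡5=f (all mod 26).

herself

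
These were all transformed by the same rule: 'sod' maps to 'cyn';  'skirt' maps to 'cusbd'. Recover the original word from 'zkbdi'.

Compare letters: s→c is +10, o→y is +10, d→n is +10 — a constant shift. Each letter is shifted forward by 10 in the alphabet (a Caesar shift of +10).
Reversing it on zkbdi: z−10=p, k−10=a, b−10=r, d−10=t, i−10=y.

party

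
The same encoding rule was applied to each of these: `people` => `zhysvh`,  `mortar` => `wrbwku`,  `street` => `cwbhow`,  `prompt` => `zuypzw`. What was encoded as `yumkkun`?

orchard

It's a Vigenère-style cipher with numeric key [10,3]: position i shifts by key[i mod 2].
Reversing it on yumkkun: y−10=o, u−3=r, m−10=c, k−3=h, k−10=a, u−3=r, n−10=d.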